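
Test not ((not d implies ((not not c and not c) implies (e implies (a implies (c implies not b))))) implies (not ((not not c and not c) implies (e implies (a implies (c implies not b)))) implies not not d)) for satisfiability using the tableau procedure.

Initial set: {not ((not d implies ((not not c and not c) implies (e implies (a implies (c implies not b))))) implies (not ((not not c and not c) implies (e implies (a implies (c implies not b)))) implies not not d))}.
not ((not d implies ((not not c and not c) implies (e implies (a implies (c implies not b))))) implies (not ((not not c and not c) implies (e implies (a implies (c implies not b)))) implies not not d)): α-rule — add (not d implies ((not not c and not c) implies (e implies (a implies (c implies not b))))), not (not ((not not c and not c) implies (e implies (a implies (c implies not b)))) implies not not d).
not (not ((not not c and not c) implies (e implies (a implies (c implies not b)))) implies not not d): α-rule — add not ((not not c and not c) implies (e implies (a implies (c implies not b)))), not not not d.
not ((not not c and not c) implies (e implies (a implies (c implies not b)))): α-rule — add (not not c and not c), not (e implies (a implies (c implies not b))).
not not not d: drop double negation, giving not d.
(not not c and not c): α-rule — add not not c, not c.
not (e implies (a implies (c implies not b))): α-rule — add e, not (a implies (c implies not b)).
not not c: drop double negation, giving c.
× closes — contains both c and not c.
All 1 branch closes.
Every branch closed; the formula is unsatisfiable.

Unsatisfiable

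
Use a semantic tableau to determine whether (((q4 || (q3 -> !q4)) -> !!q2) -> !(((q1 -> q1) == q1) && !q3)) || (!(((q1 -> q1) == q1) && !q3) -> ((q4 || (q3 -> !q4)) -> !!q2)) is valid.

Assume the negation and expand:
Initial set: {!((((q4 || (q3 -> !q4)) -> !!q2) -> !(((q1 -> q1) == q1) && !q3)) || (!(((q1 -> q1) == q1) && !q3) -> ((q4 || (q3 -> !q4)) -> !!q2)))}.
!((((q4 || (q3 -> !q4)) -> !!q2) -> !(((q1 -> q1) == q1) && !q3)) || (!(((q1 -> q1) == q1) && !q3) -> ((q4 || (q3 -> !q4)) -> !!q2))): α-rule — add !(((q4 || (q3 -> !q4)) -> !!q2) -> !(((q1 -> q1) == q1) && !q3)), !(!(((q1 -> q1) == q1) && !q3) -> ((q4 || (q3 -> !q4)) -> !!q2)).
!(((q4 || (q3 -> !q4)) -> !!q2) -> !(((q1 -> q1) == q1) && !q3)): α-rule — add ((q4 || (q3 -> !q4)) -> !!q2), !!(((q1 -> q1) == q1) && !q3).
!(!(((q1 -> q1) == q1) && !q3) -> ((q4 || (q3 -> !q4)) -> !!q2)): α-rule — add !(((q1 -> q1) == q1) && !q3), !((q4 || (q3 -> !q4)) -> !!q2).
!!(((q1 -> q1) == q1) && !q3): α-rule — add ((q1 -> q1) == q1), !q3.
!((q4 || (q3 -> !q4)) -> !!q2): α-rule — add (q4 || (q3 -> !q4)), !!!q2.
!!!q2: drop double negation, giving !q2.
((q4 || (q3 -> !q4)) -> !!q2): β-rule — branch into !(q4 || (q3 -> !q4))  //  !!q2.
  branch 1 (add !(q4 || (q3 -> !q4))):
    !(q4 || (q3 -> !q4)): α-rule — add !q4, !(q3 -> !q4).
    !(q3 -> !q4): α-rule — add q3, !!q4.
    × closes — contains both q3 and !q3.
  branch 2 (add !!q2):
    !!q2: drop double negation, giving q2.
    × closes — contains both q2 and !q2.
All 2 branches close.
Every branch closed, so the negation is unsatisfiable and the formula is valid.

Valid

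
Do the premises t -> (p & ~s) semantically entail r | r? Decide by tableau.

No

Initial set: {(t -> (p & ~s)); ~(r | r)}.
~(r | r): α-rule — add ~r, ~r.
(t -> (p & ~s)): β-rule — branch into ~t  //  (p & ~s).
  branch 1 (add ~t):
    ○ open, literals {r=0, t=0}.
  branch 2 (add (p & ~s)):
    (p & ~s): α-rule — add p, ~s.
    ○ open, literals {p=1, r=0, s=0}.
0 branches closed, 2 open.
An open branch gives a countermodel: r=0, t=0 (unmentioned atoms arbitrary); the premises hold there but the conclusion fails.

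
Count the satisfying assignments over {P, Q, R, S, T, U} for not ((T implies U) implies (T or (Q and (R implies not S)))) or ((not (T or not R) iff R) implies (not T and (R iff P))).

Initial set: {(not ((T implies U) implies (T or (Q and (R implies not S)))) or ((not (T or not R) iff R) implies (not T and (R iff P))))}.
(not ((T implies U) implies (T or (Q and (R implies not S)))) or ((not (T or not R) iff R) implies (not T and (R iff P)))): β-rule — branch into not ((T implies U) implies (T or (Q and (R implies not S))))  //  ((not (T or not R) iff R) implies (not T and (R iff P))).
  branch 1 (add not ((T implies U) implies (T or (Q and (R implies not S))))):
    not ((T implies U) implies (T or (Q and (R implies not S)))): α-rule — add (T implies U), not (T or (Q and (R implies not S))).
    not (T or (Q and (R implies not S))): α-rule — add not T, not (Q and (R implies not S)).
    (T implies U): β-rule — branch into not T  //  U.
      branch 1.1 (add not T):
        not (Q and (R implies not S)): β-rule — branch into not Q  //  not (R implies not S).
          branch 1.1.1 (add not Q):
            ○ open, literals {Q=F, T=F}.
          branch 1.1.2 (add not (R implies not S)):
            not (R implies not S): α-rule — add R, not not S.
            ○ open, literals {R=T, S=T, T=F}.
      branch 1.2 (add U):
        not (Q and (R implies not S)): β-rule — branch into not Q  //  not (R implies not S).
          branch 1.2.1 (add not Q):
            ○ open, literals {Q=F, T=F, U=T}.
          branch 1.2.2 (add not (R implies not S)):
            not (R implies not S): α-rule — add R, not not S.
            ○ open, literals {R=T, S=T, T=F, U=T}.
  branch 2 (add ((not (T or not R) iff R) implies (not T and (R iff P)))):
    ((not (T or not R) iff R) implies (not T and (R iff P))): β-rule — branch into not (not (T or not R) iff R)  //  (not T and (R iff P)).
      branch 2.1 (add not (not (T or not R) iff R)):
        not (not (T or not R) iff R): β-rule — branch into not (T or not R), not R  //  not not (T or not R), R.
          branch 2.1.1 (add not (T or not R), not R):
            not (T or not R): α-rule — add not T, not not R.
            × closes — contains both R and not R.
          branch 2.1.2 (add not not (T or not R), R):
            not not (T or not R): β-rule — branch into T  //  not R.
              branch 2.1.2.1 (add T):
                ○ open, literals {R=T, T=T}.
              branch 2.1.2.2 (add not R):
                × closes — contains both R and not R.
      branch 2.2 (add (not T and (R iff P))):
        (not T and (R iff P)): α-rule — add not T, (R iff P).
        (R iff P): β-rule — branch into R, P  //  not R, not P.
          branch 2.2.1 (add R, P):
            ○ open, literals {P=T, R=T, T=F}.
          branch 2.2.2 (add not R, not P):
            ○ open, literals {P=F, R=F, T=F}.
2 branches closed, 7 open.
Each open branch fixes some atoms; the unmentioned ones are free. Counting distinct full assignments: branch {Q=F, T=F} (P, R, S, U) contributes 16 new; branch {R=T, S=T, T=F} (P, Q, U) contributes 4 new; branch {Q=F, T=F, U=T} (P, R, S) contributes 0 new; branch {R=T, S=T, T=F, U=T} (P, Q) contributes 0 new; branch {R=T, T=T} (P, Q, S, U) contributes 16 new; branch {P=T, R=T, T=F} (Q, S, U) contributes 2 new; branch {P=F, R=F, T=F} (Q, S, U) contributes 4 new. Total: 42.

42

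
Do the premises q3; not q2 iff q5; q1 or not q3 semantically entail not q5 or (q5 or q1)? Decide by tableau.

Initial set: {T q3; T (not q2 iff q5); T (q1 or not q3); F (not q5 or (q5 or q1))}.
F (not q5 or (q5 or q1)): α-rule — add F not q5, F (q5 or q1).
F (q5 or q1): α-rule — add F q5, F q1.
× closes — contains both q5 and not q5.
All 1 branch closes.
Every branch closed, so the premises entail the conclusion.

Yes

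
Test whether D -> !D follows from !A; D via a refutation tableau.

Initial set: {!A; D; !(D -> !D)}.
!(D -> !D): α-rule — add D, !!D.
○ open, literals {A=0, D=1}.
0 branches closed, 1 open.
An open branch gives a countermodel: A=0, D=1 (unmentioned atoms arbitrary); the premises hold there but the conclusion fails.

No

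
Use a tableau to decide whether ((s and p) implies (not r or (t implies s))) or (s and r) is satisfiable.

Satisfiable

Initial set: {T (((s and p) implies (not r or (t implies s))) or (s and r))}.
T (((s and p) implies (not r or (t implies s))) or (s and r)): β-rule — branch into T ((s and p) implies (not r or (t implies s)))  //  T (s and r).
  branch 1 (add T ((s and p) implies (not r or (t implies s)))):
    T ((s and p) implies (not r or (t implies s))): β-rule — branch into F (s and p)  //  T (not r or (t implies s)).
      branch 1.1 (add F (s and p)):
        F (s and p): β-rule — branch into F s  //  F p.
          branch 1.1.1 (add F s):
            ○ open, literals {s=F}.
          branch 1.1.2 (add F p):
            ○ open, literals {p=F}.
      branch 1.2 (add T (not r or (t implies s))):
        T (not r or (t implies s)): β-rule — branch into T not r  //  T (t implies s).
          branch 1.2.1 (add T not r):
            ○ open, literals {r=F}.
          branch 1.2.2 (add T (t implies s)):
            T (t implies s): β-rule — branch into F t  //  T s.
              branch 1.2.2.1 (add F t):
                ○ open, literals {t=F}.
              branch 1.2.2.2 (add T s):
                ○ open, literals {s=T}.
  branch 2 (add T (s and r)):
    T (s and r): α-rule — add T s, T r.
    ○ open, literals {r=T, s=T}.
0 branches closed, 6 open.
An open branch gives a satisfying assignment: s=F.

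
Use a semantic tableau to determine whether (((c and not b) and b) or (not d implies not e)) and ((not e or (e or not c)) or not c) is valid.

Not valid

Assume the negation and expand:
Initial set: {F ((((c and not b) and b) or (not d implies not e)) and ((not e or (e or not c)) or not c))}.
F ((((c and not b) and b) or (not d implies not e)) and ((not e or (e or not c)) or not c)): β-rule — branch into F (((c and not b) and b) or (not d implies not e))  //  F ((not e or (e or not c)) or not c).
  branch 1 (add F (((c and not b) and b) or (not d implies not e))):
    F (((c and not b) and b) or (not d implies not e)): α-rule — add F ((c and not b) and b), F (not d implies not e).
    F (not d implies not e): α-rule — add T not d, F not e.
    F ((c and not b) and b): β-rule — branch into F (c and not b)  //  F b.
      branch 1.1 (add F (c and not b)):
        F (c and not b): β-rule — branch into F c  //  F not b.
          branch 1.1.1 (add F c):
            ○ open, literals {c=F, d=F, e=T}.
          branch 1.1.2 (add F not b):
            ○ open, literals {b=T, d=F, e=T}.
      branch 1.2 (add F b):
        ○ open, literals {b=F, d=F, e=T}.
  branch 2 (add F ((not e or (e or not c)) or not c)):
    F ((not e or (e or not c)) or not c): α-rule — add F (not e or (e or not c)), F not c.
    F (not e or (e or not c)): α-rule — add F not e, F (e or not c).
    F (e or not c): α-rule — add F e, F not c.
    × closes — contains both e and not e.
1 branch closed, 3 open.
An open branch gives a countermodel: c=F, d=F, e=T (unmentioned atoms arbitrary); under it the original formula is false.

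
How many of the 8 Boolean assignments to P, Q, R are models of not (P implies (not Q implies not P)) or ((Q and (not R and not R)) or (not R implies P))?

Initial set: {(not (P implies (not Q implies not P)) or ((Q and (not R and not R)) or (not R implies P)))}.
(not (P implies (not Q implies not P)) or ((Q and (not R and not R)) or (not R implies P))): β-rule — branch into not (P implies (not Q implies not P))  //  ((Q and (not R and not R)) or (not R implies P)).
  branch 1 (add not (P implies (not Q implies not P))):
    not (P implies (not Q implies not P)): α-rule — add P, not (not Q implies not P).
    not (not Q implies not P): α-rule — add not Q, not not P.
    ○ open, literals {P=1, Q=0}.
  branch 2 (add ((Q and (not R and not R)) or (not R implies P))):
    ((Q and (not R and not R)) or (not R implies P)): β-rule — branch into (Q and (not R and not R))  //  (not R implies P).
      branch 2.1 (add (Q and (not R and not R))):
        (Q and (not R and not R)): α-rule — add Q, (not R and not R).
        (not R and not R): α-rule — add not R, not R.
        ○ open, literals {Q=1, R=0}.
      branch 2.2 (add (not R implies P)):
        (not R implies P): β-rule — branch into not not R  //  P.
          branch 2.2.1 (add not not R):
            ○ open, literals {R=1}.
          branch 2.2.2 (add P):
            ○ open, literals {P=1}.
0 branches closed, 4 open.
Each open branch fixes some atoms; the unmentioned ones are free. Counting distinct full assignments: branch {P=1, Q=0} (R) contributes 2 new; branch {Q=1, R=0} (P) contributes 2 new; branch {R=1} (P, Q) contributes 3 new; branch {P=1} (Q, R) contributes 0 new. Total: 7.

7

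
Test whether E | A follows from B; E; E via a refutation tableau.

Initial set: {T B; T E; T E; F (E | A)}.
F (E | A): α-rule — add F E, F A.
× closes — contains both E and ~E.
All 1 branch closes.
Every branch closed, so the premises entail the conclusion.

Yes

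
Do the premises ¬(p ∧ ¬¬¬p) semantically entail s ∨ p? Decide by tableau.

Initial set: {¬(p ∧ ¬¬¬p); ¬(s ∨ p)}.
¬(s ∨ p): α-rule — add ¬s, ¬p.
¬(p ∧ ¬¬¬p): β-rule — branch into ¬p  //  ¬¬¬¬p.
  branch 1 (add ¬p):
    ○ open, literals {p=0, s=0}.
  branch 2 (add ¬¬¬¬p):
    ¬¬¬¬p: drop double negation, giving ¬¬p.
    × closes — contains both p and ¬p.
1 branch closed, 1 open.
An open branch gives a countermodel: p=0, s=0 (unmentioned atoms arbitrary); the premises hold there but the conclusion fails.

No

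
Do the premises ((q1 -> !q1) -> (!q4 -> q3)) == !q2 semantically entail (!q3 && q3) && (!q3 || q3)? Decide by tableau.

No

Initial set: {(((q1 -> !q1) -> (!q4 -> q3)) == !q2); !((!q3 && q3) && (!q3 || q3))}.
(((q1 -> !q1) -> (!q4 -> q3)) == !q2): β-rule — branch into ((q1 -> !q1) -> (!q4 -> q3)), !q2  //  !((q1 -> !q1) -> (!q4 -> q3)), !!q2.
  branch 1 (add ((q1 -> !q1) -> (!q4 -> q3)), !q2):
    !((!q3 && q3) && (!q3 || q3)): β-rule — branch into !(!q3 && q3)  //  !(!q3 || q3).
      branch 1.1 (add !(!q3 && q3)):
        ((q1 -> !q1) -> (!q4 -> q3)): β-rule — branch into !(q1 -> !q1)  //  (!q4 -> q3).
          branch 1.1.1 (add !(q1 -> !q1)):
            !(q1 -> !q1): α-rule — add q1, !!q1.
            !(!q3 && q3): β-rule — branch into !!q3  //  !q3.
              branch 1.1.1.1 (add !!q3):
                ○ open, literals {q1=1, q2=0, q3=1}.
              branch 1.1.1.2 (add !q3):
                ○ open, literals {q1=1, q2=0, q3=0}.
          branch 1.1.2 (add (!q4 -> q3)):
            !(!q3 && q3): β-rule — branch into !!q3  //  !q3.
              branch 1.1.2.1 (add !!q3):
                (!q4 -> q3): β-rule — branch into !!q4  //  q3.
                  branch 1.1.2.1.1 (add !!q4):
                    ○ open, literals {q2=0, q3=1, q4=1}.
                  branch 1.1.2.1.2 (add q3):
                    ○ open, literals {q2=0, q3=1}.
              branch 1.1.2.2 (add !q3):
                (!q4 -> q3): β-rule — branch into !!q4  //  q3.
                  branch 1.1.2.2.1 (add !!q4):
                    ○ open, literals {q2=0, q3=0, q4=1}.
                  branch 1.1.2.2.2 (add q3):
                    × closes — contains both q3 and !q3.
      branch 1.2 (add !(!q3 || q3)):
        !(!q3 || q3): α-rule — add !!q3, !q3.
        × closes — contains both q3 and !q3.
  branch 2 (add !((q1 -> !q1) -> (!q4 -> q3)), !!q2):
    !((q1 -> !q1) -> (!q4 -> q3)): α-rule — add (q1 -> !q1), !(!q4 -> q3).
    !(!q4 -> q3): α-rule — add !q4, !q3.
    !((!q3 && q3) && (!q3 || q3)): β-rule — branch into !(!q3 && q3)  //  !(!q3 || q3).
      branch 2.1 (add !(!q3 && q3)):
        (q1 -> !q1): β-rule — branch into !q1  //  !q1.
          branch 2.1.1 (add !q1):
            !(!q3 && q3): β-rule — branch into !!q3  //  !q3.
              branch 2.1.1.1 (add !!q3):
                × closes — contains both q3 and !q3.
              branch 2.1.1.2 (add !q3):
                ○ open, literals {q1=0, q2=1, q3=0, q4=0}.
          branch 2.1.2 (add !q1):
            !(!q3 && q3): β-rule — branch into !!q3  //  !q3.
              branch 2.1.2.1 (add !!q3):
                × closes — contains both q3 and !q3.
              branch 2.1.2.2 (add !q3):
                ○ open, literals {q1=0, q2=1, q3=0, q4=0}.
      branch 2.2 (add !(!q3 || q3)):
        !(!q3 || q3): α-rule — add !!q3, !q3.
        × closes — contains both q3 and !q3.
5 branches closed, 7 open.
An open branch gives a countermodel: q1=1, q2=0, q3=1 (unmentioned atoms arbitrary); the premises hold there but the conclusion fails.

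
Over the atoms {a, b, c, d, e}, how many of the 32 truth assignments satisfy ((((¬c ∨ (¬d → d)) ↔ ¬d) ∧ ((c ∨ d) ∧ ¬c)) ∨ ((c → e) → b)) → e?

Initial set: {T (((((¬c ∨ (¬d → d)) ↔ ¬d) ∧ ((c ∨ d) ∧ ¬c)) ∨ ((c → e) → b)) → e)}.
T (((((¬c ∨ (¬d → d)) ↔ ¬d) ∧ ((c ∨ d) ∧ ¬c)) ∨ ((c → e) → b)) → e): β-rule — branch into F ((((¬c ∨ (¬d → d)) ↔ ¬d) ∧ ((c ∨ d) ∧ ¬c)) ∨ ((c → e) → b))  //  T e.
  branch 1 (add F ((((¬c ∨ (¬d → d)) ↔ ¬d) ∧ ((c ∨ d) ∧ ¬c)) ∨ ((c → e) → b))):
    F ((((¬c ∨ (¬d → d)) ↔ ¬d) ∧ ((c ∨ d) ∧ ¬c)) ∨ ((c → e) → b)): α-rule — add F (((¬c ∨ (¬d → d)) ↔ ¬d) ∧ ((c ∨ d) ∧ ¬c)), F ((c → e) → b).
    F ((c → e) → b): α-rule — add T (c → e), F b.
    F (((¬c ∨ (¬d → d)) ↔ ¬d) ∧ ((c ∨ d) ∧ ¬c)): β-rule — branch into F ((¬c ∨ (¬d → d)) ↔ ¬d)  //  F ((c ∨ d) ∧ ¬c).
      branch 1.1 (add F ((¬c ∨ (¬d → d)) ↔ ¬d)):
        T (c → e): β-rule — branch into F c  //  T e.
          branch 1.1.1 (add F c):
            F ((¬c ∨ (¬d → d)) ↔ ¬d): β-rule — branch into T (¬c ∨ (¬d → d)), F ¬d  //  F (¬c ∨ (¬d → d)), T ¬d.
              branch 1.1.1.1 (add T (¬c ∨ (¬d → d)), F ¬d):
                T (¬c ∨ (¬d → d)): β-rule — branch into T ¬c  //  T (¬d → d).
                  branch 1.1.1.1.1 (add T ¬c):
                    ○ open, literals {b=F, c=F, d=T}.
                  branch 1.1.1.1.2 (add T (¬d → d)):
                    T (¬d → d): β-rule — branch into F ¬d  //  T d.
                      branch 1.1.1.1.2.1 (add F ¬d):
                        ○ open, literals {b=F, c=F, d=T}.
                      branch 1.1.1.1.2.2 (add T d):
                        ○ open, literals {b=F, c=F, d=T}.
              branch 1.1.1.2 (add F (¬c ∨ (¬d → d)), T ¬d):
                F (¬c ∨ (¬d → d)): α-rule — add F ¬c, F (¬d → d).
                × closes — contains both c and ¬c.
          branch 1.1.2 (add T e):
            F ((¬c ∨ (¬d → d)) ↔ ¬d): β-rule — branch into T (¬c ∨ (¬d → d)), F ¬d  //  F (¬c ∨ (¬d → d)), T ¬d.
              branch 1.1.2.1 (add T (¬c ∨ (¬d → d)), F ¬d):
                T (¬c ∨ (¬d → d)): β-rule — branch into T ¬c  //  T (¬d → d).
                  branch 1.1.2.1.1 (add T ¬c):
                    ○ open, literals {b=F, c=F, d=T, e=T}.
                  branch 1.1.2.1.2 (add T (¬d → d)):
                    T (¬d → d): β-rule — branch into F ¬d  //  T d.
                      branch 1.1.2.1.2.1 (add F ¬d):
                        ○ open, literals {b=F, d=T, e=T}.
                      branch 1.1.2.1.2.2 (add T d):
                        ○ open, literals {b=F, d=T, e=T}.
              branch 1.1.2.2 (add F (¬c ∨ (¬d → d)), T ¬d):
                F (¬c ∨ (¬d → d)): α-rule — add F ¬c, F (¬d → d).
                F (¬d → d): α-rule — add T ¬d, F d.
                ○ open, literals {b=F, c=T, d=F, e=T}.
      branch 1.2 (add F ((c ∨ d) ∧ ¬c)):
        T (c → e): β-rule — branch into F c  //  T e.
          branch 1.2.1 (add F c):
            F ((c ∨ d) ∧ ¬c): β-rule — branch into F (c ∨ d)  //  F ¬c.
              branch 1.2.1.1 (add F (c ∨ d)):
                F (c ∨ d): α-rule — add F c, F d.
                ○ open, literals {b=F, c=F, d=F}.
              branch 1.2.1.2 (add F ¬c):
                × closes — contains both c and ¬c.
          branch 1.2.2 (add T e):
            F ((c ∨ d) ∧ ¬c): β-rule — branch into F (c ∨ d)  //  F ¬c.
              branch 1.2.2.1 (add F (c ∨ d)):
                F (c ∨ d): α-rule — add F c, F d.
                ○ open, literals {b=F, c=F, d=F, e=T}.
              branch 1.2.2.2 (add F ¬c):
                ○ open, literals {b=F, c=T, e=T}.
  branch 2 (add T e):
    ○ open, literals {e=T}.
2 branches closed, 11 open.
Each open branch fixes some atoms; the unmentioned ones are free. Counting distinct full assignments: branch {b=F, c=F, d=T} (a, e) contributes 4 new; branch {b=F, c=F, d=T} (a, e) contributes 0 new; branch {b=F, c=F, d=T} (a, e) contributes 0 new; branch {b=F, c=F, d=T, e=T} (a) contributes 0 new; branch {b=F, d=T, e=T} (a, c) contributes 2 new; branch {b=F, d=T, e=T} (a, c) contributes 0 new; branch {b=F, c=T, d=F, e=T} (a) contributes 2 new; branch {b=F, c=F, d=F} (a, e) contributes 4 new; branch {b=F, c=F, d=F, e=T} (a) contributes 0 new; branch {b=F, c=T, e=T} (a, d) contributes 0 new; branch {e=T} (a, b, c, d) contributes 8 new. Total: 20.

20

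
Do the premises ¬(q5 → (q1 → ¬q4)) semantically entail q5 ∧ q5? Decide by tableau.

Yes

Initial set: {¬(q5 → (q1 → ¬q4)); ¬(q5 ∧ q5)}.
¬(q5 → (q1 → ¬q4)): α-rule — add q5, ¬(q1 → ¬q4).
¬(q1 → ¬q4): α-rule — add q1, ¬¬q4.
¬(q5 ∧ q5): β-rule — branch into ¬q5  //  ¬q5.
  branch 1 (add ¬q5):
    × closes — contains both q5 and ¬q5.
  branch 2 (add ¬q5):
    × closes — contains both q5 and ¬q5.
All 2 branches close.
Every branch closed, so the premises entail the conclusion.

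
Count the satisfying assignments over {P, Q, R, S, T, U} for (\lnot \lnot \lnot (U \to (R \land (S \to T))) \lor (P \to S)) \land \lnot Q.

26

Initial set: {((\lnot \lnot \lnot (U \to (R \land (S \to T))) \lor (P \to S)) \land \lnot Q)}.
((\lnot \lnot \lnot (U \to (R \land (S \to T))) \lor (P \to S)) \land \lnot Q): α-rule — add (\lnot \lnot \lnot (U \to (R \land (S \to T))) \lor (P \to S)), \lnot Q.
(\lnot \lnot \lnot (U \to (R \land (S \to T))) \lor (P \to S)): β-rule — branch into \lnot \lnot \lnot (U \to (R \land (S \to T)))  //  (P \to S).
  branch 1 (add \lnot \lnot \lnot (U \to (R \land (S \to T)))):
    \lnot \lnot \lnot (U \to (R \land (S \to T))): drop double negation, giving \lnot (U \to (R \land (S \to T))).
    \lnot (U \to (R \land (S \to T))): α-rule — add U, \lnot (R \land (S \to T)).
    \lnot (R \land (S \to T)): β-rule — branch into \lnot R  //  \lnot (S \to T).
      branch 1.1 (add \lnot R):
        ○ open, literals {Q=0, R=0, U=1}.
      branch 1.2 (add \lnot (S \to T)):
        \lnot (S \to T): α-rule — add S, \lnot T.
        ○ open, literals {Q=0, S=1, T=0, U=1}.
  branch 2 (add (P \to S)):
    (P \to S): β-rule — branch into \lnot P  //  S.
      branch 2.1 (add \lnot P):
        ○ open, literals {P=0, Q=0}.
      branch 2.2 (add S):
        ○ open, literals {Q=0, S=1}.
0 branches closed, 4 open.
Each open branch fixes some atoms; the unmentioned ones are free. Counting distinct full assignments: branch {Q=0, R=0, U=1} (P, S, T) contributes 8 new; branch {Q=0, S=1, T=0, U=1} (P, R) contributes 2 new; branch {P=0, Q=0} (R, S, T, U) contributes 11 new; branch {Q=0, S=1} (P, R, T, U) contributes 5 new. Total: 26.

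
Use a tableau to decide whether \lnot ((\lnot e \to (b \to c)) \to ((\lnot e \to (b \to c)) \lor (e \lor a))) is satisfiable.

Unsatisfiable

Initial set: {\lnot ((\lnot e \to (b \to c)) \to ((\lnot e \to (b \to c)) \lor (e \lor a)))}.
\lnot ((\lnot e \to (b \to c)) \to ((\lnot e \to (b \to c)) \lor (e \lor a))): α-rule — add (\lnot e \to (b \to c)), \lnot ((\lnot e \to (b \to c)) \lor (e \lor a)).
\lnot ((\lnot e \to (b \to c)) \lor (e \lor a)): α-rule — add \lnot (\lnot e \to (b \to c)), \lnot (e \lor a).
\lnot (\lnot e \to (b \to c)): α-rule — add \lnot e, \lnot (b \to c).
\lnot (e \lor a): α-rule — add \lnot e, \lnot a.
\lnot (b \to c): α-rule — add b, \lnot c.
(\lnot e \to (b \to c)): β-rule — branch into \lnot \lnot e  //  (b \to c).
  branch 1 (add \lnot \lnot e):
    × closes — contains both e and \lnot e.
  branch 2 (add (b \to c)):
    (b \to c): β-rule — branch into \lnot b  //  c.
      branch 2.1 (add \lnot b):
        × closes — contains both b and \lnot b.
      branch 2.2 (add c):
        × closes — contains both c and \lnot c.
All 3 branches close.
Every branch closed; the formula is unsatisfiable.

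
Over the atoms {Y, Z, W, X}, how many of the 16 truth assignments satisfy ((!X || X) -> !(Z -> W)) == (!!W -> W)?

Initial set: {T (((!X || X) -> !(Z -> W)) == (!!W -> W))}.
T (((!X || X) -> !(Z -> W)) == (!!W -> W)): β-rule — branch into T ((!X || X) -> !(Z -> W)), T (!!W -> W)  //  F ((!X || X) -> !(Z -> W)), F (!!W -> W).
  branch 1 (add T ((!X || X) -> !(Z -> W)), T (!!W -> W)):
    T ((!X || X) -> !(Z -> W)): β-rule — branch into F (!X || X)  //  T !(Z -> W).
      branch 1.1 (add F (!X || X)):
        F (!X || X): α-rule — add F !X, F X.
        × closes — contains both X and !X.
      branch 1.2 (add T !(Z -> W)):
        T !(Z -> W): α-rule — add T Z, F W.
        T (!!W -> W): β-rule — branch into F !!W  //  T W.
          branch 1.2.1 (add F !!W):
            F !!W: drop double negation, giving F W.
            ○ open, literals {W=0, Z=1}.
          branch 1.2.2 (add T W):
            × closes — contains both W and !W.
  branch 2 (add F ((!X || X) -> !(Z -> W)), F (!!W -> W)):
    F ((!X || X) -> !(Z -> W)): α-rule — add T (!X || X), F !(Z -> W).
    F (!!W -> W): α-rule — add T !!W, F W.
    T !!W: drop double negation, giving T W.
    × closes — contains both W and !W.
3 branches closed, 1 open.
Each open branch fixes some atoms; the unmentioned ones are free. Counting distinct full assignments: branch {W=0, Z=1} (Y, X) contributes 4 new. Total: 4.

4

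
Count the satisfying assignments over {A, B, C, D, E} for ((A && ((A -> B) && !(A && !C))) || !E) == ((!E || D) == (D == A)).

18

Initial set: {(((A && ((A -> B) && !(A && !C))) || !E) == ((!E || D) == (D == A)))}.
(((A && ((A -> B) && !(A && !C))) || !E) == ((!E || D) == (D == A))): β-rule — branch into ((A && ((A -> B) && !(A && !C))) || !E), ((!E || D) == (D == A))  //  !((A && ((A -> B) && !(A && !C))) || !E), !((!E || D) == (D == A)).
  branch 1 (add ((A && ((A -> B) && !(A && !C))) || !E), ((!E || D) == (D == A))):
    ((A && ((A -> B) && !(A && !C))) || !E): β-rule — branch into (A && ((A -> B) && !(A && !C)))  //  !E.
      branch 1.1 (add (A && ((A -> B) && !(A && !C)))):
        (A && ((A -> B) && !(A && !C))): α-rule — add A, ((A -> B) && !(A && !C)).
        ((A -> B) && !(A && !C)): α-rule — add (A -> B), !(A && !C).
        ((!E || D) == (D == A)): β-rule — branch into (!E || D), (D == A)  //  !(!E || D), !(D == A).
          branch 1.1.1 (add (!E || D), (D == A)):
            (A -> B): β-rule — branch into !A  //  B.
              branch 1.1.1.1 (add !A):
                × closes — contains both A and !A.
              branch 1.1.1.2 (add B):
                !(A && !C): β-rule — branch into !A  //  !!C.
                  branch 1.1.1.2.1 (add !A):
                    × closes — contains both A and !A.
                  branch 1.1.1.2.2 (add !!C):
                    (!E || D): β-rule — branch into !E  //  D.
                      branch 1.1.1.2.2.1 (add !E):
                        (D == A): β-rule — branch into D, A  //  !D, !A.
                          branch 1.1.1.2.2.1.1 (add D, A):
                            ○ open, literals {A=1, B=1, C=1, D=1, E=0}.
                          branch 1.1.1.2.2.1.2 (add !D, !A):
                            × closes — contains both A and !A.
                      branch 1.1.1.2.2.2 (add D):
                        (D == A): β-rule — branch into D, A  //  !D, !A.
                          branch 1.1.1.2.2.2.1 (add D, A):
                            ○ open, literals {A=1, B=1, C=1, D=1}.
                          branch 1.1.1.2.2.2.2 (add !D, !A):
                            × closes — contains both D and !D.
          branch 1.1.2 (add !(!E || D), !(D == A)):
            !(!E || D): α-rule — add !!E, !D.
            (A -> B): β-rule — branch into !A  //  B.
              branch 1.1.2.1 (add !A):
                × closes — contains both A and !A.
              branch 1.1.2.2 (add B):
                !(A && !C): β-rule — branch into !A  //  !!C.
                  branch 1.1.2.2.1 (add !A):
                    × closes — contains both A and !A.
                  branch 1.1.2.2.2 (add !!C):
                    !(D == A): β-rule — branch into D, !A  //  !D, A.
                      branch 1.1.2.2.2.1 (add D, !A):
                        × closes — contains both D and !D.
                      branch 1.1.2.2.2.2 (add !D, A):
                        ○ open, literals {A=1, B=1, C=1, D=0, E=1}.
      branch 1.2 (add !E):
        ((!E || D) == (D == A)): β-rule — branch into (!E || D), (D == A)  //  !(!E || D), !(D == A).
          branch 1.2.1 (add (!E || D), (D == A)):
            (!E || D): β-rule — branch into !E  //  D.
              branch 1.2.1.1 (add !E):
                (D == A): β-rule — branch into D, A  //  !D, !A.
                  branch 1.2.1.1.1 (add D, A):
                    ○ open, literals {A=1, D=1, E=0}.
                  branch 1.2.1.1.2 (add !D, !A):
                    ○ open, literals {A=0, D=0, E=0}.
              branch 1.2.1.2 (add D):
                (D == A): β-rule — branch into D, A  //  !D, !A.
                  branch 1.2.1.2.1 (add D, A):
                    ○ open, literals {A=1, D=1, E=0}.
                  branch 1.2.1.2.2 (add !D, !A):
                    × closes — contains both D and !D.
          branch 1.2.2 (add !(!E || D), !(D == A)):
            !(!E || D): α-rule — add !!E, !D.
            × closes — contains both E and !E.
  branch 2 (add !((A && ((A -> B) && !(A && !C))) || !E), !((!E || D) == (D == A))):
    !((A && ((A -> B) && !(A && !C))) || !E): α-rule — add !(A && ((A -> B) && !(A && !C))), !!E.
    !((!E || D) == (D == A)): β-rule — branch into (!E || D), !(D == A)  //  !(!E || D), (D == A).
      branch 2.1 (add (!E || D), !(D == A)):
        !(A && ((A -> B) && !(A && !C))): β-rule — branch into !A  //  !((A -> B) && !(A && !C)).
          branch 2.1.1 (add !A):
            (!E || D): β-rule — branch into !E  //  D.
              branch 2.1.1.1 (add !E):
                × closes — contains both E and !E.
              branch 2.1.1.2 (add D):
                !(D == A): β-rule — branch into D, !A  //  !D, A.
                  branch 2.1.1.2.1 (add D, !A):
                    ○ open, literals {A=0, D=1, E=1}.
                  branch 2.1.1.2.2 (add !D, A):
                    × closes — contains both D and !D.
          branch 2.1.2 (add !((A -> B) && !(A && !C))):
            (!E || D): β-rule — branch into !E  //  D.
              branch 2.1.2.1 (add !E):
                × closes — contains both E and !E.
              branch 2.1.2.2 (add D):
                !(D == A): β-rule — branch into D, !A  //  !D, A.
                  branch 2.1.2.2.1 (add D, !A):
                    !((A -> B) && !(A && !C)): β-rule — branch into !(A -> B)  //  !!(A && !C).
                      branch 2.1.2.2.1.1 (add !(A -> B)):
                        !(A -> B): α-rule — add A, !B.
                        × closes — contains both A and !A.
                      branch 2.1.2.2.1.2 (add !!(A && !C)):
                        !!(A && !C): α-rule — add A, !C.
                        × closes — contains both A and !A.
                  branch 2.1.2.2.2 (add !D, A):
                    × closes — contains both D and !D.
      branch 2.2 (add !(!E || D), (D == A)):
        !(!E || D): α-rule — add !!E, !D.
        !(A && ((A -> B) && !(A && !C))): β-rule — branch into !A  //  !((A -> B) && !(A && !C)).
          branch 2.2.1 (add !A):
            (D == A): β-rule — branch into D, A  //  !D, !A.
              branch 2.2.1.1 (add D, A):
                × closes — contains both D and !D.
              branch 2.2.1.2 (add !D, !A):
                ○ open, literals {A=0, D=0, E=1}.
          branch 2.2.2 (add !((A -> B) && !(A && !C))):
            (D == A): β-rule — branch into D, A  //  !D, !A.
              branch 2.2.2.1 (add D, A):
                × closes — contains both D and !D.
              branch 2.2.2.2 (add !D, !A):
                !((A -> B) && !(A && !C)): β-rule — branch into !(A -> B)  //  !!(A && !C).
                  branch 2.2.2.2.1 (add !(A -> B)):
                    !(A -> B): α-rule — add A, !B.
                    × closes — contains both A and !A.
                  branch 2.2.2.2.2 (add !!(A && !C)):
                    !!(A && !C): α-rule — add A, !C.
                    × closes — contains both A and !A.
19 branches closed, 8 open.
Each open branch fixes some atoms; the unmentioned ones are free. Counting distinct full assignments: branch {A=1, B=1, C=1, D=1, E=0} (none free) contributes 1 new; branch {A=1, B=1, C=1, D=1} (E) contributes 1 new; branch {A=1, B=1, C=1, D=0, E=1} (none free) contributes 1 new; branch {A=1, D=1, E=0} (B, C) contributes 3 new; branch {A=0, D=0, E=0} (B, C) contributes 4 new; branch {A=1, D=1, E=0} (B, C) contributes 0 new; branch {A=0, D=1, E=1} (B, C) contributes 4 new; branch {A=0, D=0, E=1} (B, C) contributes 4 new. Total: 18.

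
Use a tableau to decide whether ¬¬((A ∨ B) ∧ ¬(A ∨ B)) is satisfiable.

Initial set: {¬¬((A ∨ B) ∧ ¬(A ∨ B))}.
¬¬((A ∨ B) ∧ ¬(A ∨ B)): drop double negation, giving ((A ∨ B) ∧ ¬(A ∨ B)).
((A ∨ B) ∧ ¬(A ∨ B)): α-rule — add (A ∨ B), ¬(A ∨ B).
¬(A ∨ B): α-rule — add ¬A, ¬B.
(A ∨ B): β-rule — branch into A  //  B.
  branch 1 (add A):
    × closes — contains both A and ¬A.
  branch 2 (add B):
    × closes — contains both B and ¬B.
All 2 branches close.
Every branch closed; the formula is unsatisfiable.

Unsatisfiable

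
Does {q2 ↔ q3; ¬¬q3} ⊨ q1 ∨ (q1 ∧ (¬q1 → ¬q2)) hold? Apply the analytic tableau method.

No

Initial set: {(q2 ↔ q3); ¬¬q3; ¬(q1 ∨ (q1 ∧ (¬q1 → ¬q2)))}.
¬¬q3: drop double negation, giving q3.
¬(q1 ∨ (q1 ∧ (¬q1 → ¬q2))): α-rule — add ¬q1, ¬(q1 ∧ (¬q1 → ¬q2)).
(q2 ↔ q3): β-rule — branch into q2, q3  //  ¬q2, ¬q3.
  branch 1 (add q2, q3):
    ¬(q1 ∧ (¬q1 → ¬q2)): β-rule — branch into ¬q1  //  ¬(¬q1 → ¬q2).
      branch 1.1 (add ¬q1):
        ○ open, literals {q1=F, q2=T, q3=T}.
      branch 1.2 (add ¬(¬q1 → ¬q2)):
        ¬(¬q1 → ¬q2): α-rule — add ¬q1, ¬¬q2.
        ○ open, literals {q1=F, q2=T, q3=T}.
  branch 2 (add ¬q2, ¬q3):
    × closes — contains both q3 and ¬q3.
1 branch closed, 2 open.
An open branch gives a countermodel: q1=F, q2=T, q3=T (unmentioned atoms arbitrary); the premises hold there but the conclusion fails.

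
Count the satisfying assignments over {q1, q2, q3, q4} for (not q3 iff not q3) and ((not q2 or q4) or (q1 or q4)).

14

Initial set: {((not q3 iff not q3) and ((not q2 or q4) or (q1 or q4)))}.
((not q3 iff not q3) and ((not q2 or q4) or (q1 or q4))): α-rule — add (not q3 iff not q3), ((not q2 or q4) or (q1 or q4)).
(not q3 iff not q3): β-rule — branch into not q3, not q3  //  not not q3, not not q3.
  branch 1 (add not q3, not q3):
    ((not q2 or q4) or (q1 or q4)): β-rule — branch into (not q2 or q4)  //  (q1 or q4).
      branch 1.1 (add (not q2 or q4)):
        (not q2 or q4): β-rule — branch into not q2  //  q4.
          branch 1.1.1 (add not q2):
            ○ open, literals {q2=false, q3=false}.
          branch 1.1.2 (add q4):
            ○ open, literals {q3=false, q4=true}.
      branch 1.2 (add (q1 or q4)):
        (q1 or q4): β-rule — branch into q1  //  q4.
          branch 1.2.1 (add q1):
            ○ open, literals {q1=true, q3=false}.
          branch 1.2.2 (add q4):
            ○ open, literals {q3=false, q4=true}.
  branch 2 (add not not q3, not not q3):
    ((not q2 or q4) or (q1 or q4)): β-rule — branch into (not q2 or q4)  //  (q1 or q4).
      branch 2.1 (add (not q2 or q4)):
        (not q2 or q4): β-rule — branch into not q2  //  q4.
          branch 2.1.1 (add not q2):
            ○ open, literals {q2=false, q3=true}.
          branch 2.1.2 (add q4):
            ○ open, literals {q3=true, q4=true}.
      branch 2.2 (add (q1 or q4)):
        (q1 or q4): β-rule — branch into q1  //  q4.
          branch 2.2.1 (add q1):
            ○ open, literals {q1=true, q3=true}.
          branch 2.2.2 (add q4):
            ○ open, literals {q3=true, q4=true}.
0 branches closed, 8 open.
Each open branch fixes some atoms; the unmentioned ones are free. Counting distinct full assignments: branch {q2=false, q3=false} (q1, q4) contributes 4 new; branch {q3=false, q4=true} (q1, q2) contributes 2 new; branch {q1=true, q3=false} (q2, q4) contributes 1 new; branch {q3=false, q4=true} (q1, q2) contributes 0 new; branch {q2=false, q3=true} (q1, q4) contributes 4 new; branch {q3=true, q4=true} (q1, q2) contributes 2 new; branch {q1=true, q3=true} (q2, q4) contributes 1 new; branch {q3=true, q4=true} (q1, q2) contributes 0 new. Total: 14.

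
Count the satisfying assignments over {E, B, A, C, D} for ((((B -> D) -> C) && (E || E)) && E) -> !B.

Initial set: {T (((((B -> D) -> C) && (E || E)) && E) -> !B)}.
T (((((B -> D) -> C) && (E || E)) && E) -> !B): β-rule — branch into F ((((B -> D) -> C) && (E || E)) && E)  //  T !B.
  branch 1 (add F ((((B -> D) -> C) && (E || E)) && E)):
    F ((((B -> D) -> C) && (E || E)) && E): β-rule — branch into F (((B -> D) -> C) && (E || E))  //  F E.
      branch 1.1 (add F (((B -> D) -> C) && (E || E))):
        F (((B -> D) -> C) && (E || E)): β-rule — branch into F ((B -> D) -> C)  //  F (E || E).
          branch 1.1.1 (add F ((B -> D) -> C)):
            F ((B -> D) -> C): α-rule — add T (B -> D), F C.
            T (B -> D): β-rule — branch into F B  //  T D.
              branch 1.1.1.1 (add F B):
                ○ open, literals {B=F, C=F}.
              branch 1.1.1.2 (add T D):
                ○ open, literals {C=F, D=T}.
          branch 1.1.2 (add F (E || E)):
            F (E || E): α-rule — add F E, F E.
            ○ open, literals {E=F}.
      branch 1.2 (add F E):
        ○ open, literals {E=F}.
  branch 2 (add T !B):
    ○ open, literals {B=F}.
0 branches closed, 5 open.
Each open branch fixes some atoms; the unmentioned ones are free. Counting distinct full assignments: branch {B=F, C=F} (E, A, D) contributes 8 new; branch {C=F, D=T} (E, B, A) contributes 4 new; branch {E=F} (B, A, C, D) contributes 10 new; branch {E=F} (B, A, C, D) contributes 0 new; branch {B=F} (E, A, C, D) contributes 4 new. Total: 26.

26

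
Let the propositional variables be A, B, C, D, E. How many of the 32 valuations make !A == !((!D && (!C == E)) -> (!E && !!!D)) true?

Initial set: {(!A == !((!D && (!C == E)) -> (!E && !!!D)))}.
(!A == !((!D && (!C == E)) -> (!E && !!!D))): β-rule — branch into !A, !((!D && (!C == E)) -> (!E && !!!D))  //  !!A, !!((!D && (!C == E)) -> (!E && !!!D)).
  branch 1 (add !A, !((!D && (!C == E)) -> (!E && !!!D))):
    !((!D && (!C == E)) -> (!E && !!!D)): α-rule — add (!D && (!C == E)), !(!E && !!!D).
    (!D && (!C == E)): α-rule — add !D, (!C == E).
    !(!E && !!!D): β-rule — branch into !!E  //  !!!!D.
      branch 1.1 (add !!E):
        (!C == E): β-rule — branch into !C, E  //  !!C, !E.
          branch 1.1.1 (add !C, E):
            ○ open, literals {A=false, C=false, D=false, E=true}.
          branch 1.1.2 (add !!C, !E):
            × closes — contains both E and !E.
      branch 1.2 (add !!!!D):
        !!!!D: drop double negation, giving !!D.
        × closes — contains both D and !D.
  branch 2 (add !!A, !!((!D && (!C == E)) -> (!E && !!!D))):
    !!((!D && (!C == E)) -> (!E && !!!D)): β-rule — branch into !(!D && (!C == E))  //  (!E && !!!D).
      branch 2.1 (add !(!D && (!C == E))):
        !(!D && (!C == E)): β-rule — branch into !!D  //  !(!C == E).
          branch 2.1.1 (add !!D):
            ○ open, literals {A=true, D=true}.
          branch 2.1.2 (add !(!C == E)):
            !(!C == E): β-rule — branch into !C, !E  //  !!C, E.
              branch 2.1.2.1 (add !C, !E):
                ○ open, literals {A=true, C=false, E=false}.
              branch 2.1.2.2 (add !!C, E):
                ○ open, literals {A=true, C=true, E=true}.
      branch 2.2 (add (!E && !!!D)):
        (!E && !!!D): α-rule — add !E, !!!D.
        !!!D: drop double negation, giving !D.
        ○ open, literals {A=true, D=false, E=false}.
2 branches closed, 5 open.
Each open branch fixes some atoms; the unmentioned ones are free. Counting distinct full assignments: branch {A=false, C=false, D=false, E=true} (B) contributes 2 new; branch {A=true, D=true} (B, C, E) contributes 8 new; branch {A=true, C=false, E=false} (B, D) contributes 2 new; branch {A=true, C=true, E=true} (B, D) contributes 2 new; branch {A=true, D=false, E=false} (B, C) contributes 2 new. Total: 16.

16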